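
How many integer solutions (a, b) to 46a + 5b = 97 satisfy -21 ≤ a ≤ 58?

16

gcd(46, 5) = 1.
By Bézout, 46×(1) + 5×(-9) = 1.
Particular solution: (2, 1).
General solution: a = 2 + 5t, b = 1 - 46t for integer t.
-21 ≤ 2 + 5t ≤ 58 gives t ∈ [-4, 11], which is 16 values.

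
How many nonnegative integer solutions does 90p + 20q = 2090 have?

gcd(90, 20):
  90 = 4×20 + 10
  20 = 2×10
so gcd(90, 20) = 10.
Back-substitute for Bézout coefficients:
  10 = 90 - 4×20
  ... = 90×(1) + 20×(-4)
Scale by 209: one solution is (209, -836). Reduce p mod 2: (1, 100).
General: p = 1 + 2t, q = 100 - 9t.
p ≥ 0 ⇒ t ≥ 0; q ≥ 0 ⇒ t ≤ 11. So t ∈ [0, 11]: 12 solutions.

12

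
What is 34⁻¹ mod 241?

78

gcd(241, 34) = 1  (241 = 7·34 + 3, 34 = 11·3 + 1, 3 = 3·1).
Back-substituting, 34·(78) + 241·(-11) = 1.
So 34·78 ≡ 1 (mod 241), and 78 mod 241 = 78.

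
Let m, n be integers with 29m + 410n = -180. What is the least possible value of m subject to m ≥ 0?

220

gcd(410, 29) = 1  (410 = 14×29 + 4, 29 = 7×4 + 1, 4 = 4×1).
1 divides -180, so solutions exist.
Back-substituting, 29×(99) + 410×(-7) = 1.
Scale by -180/1 = -180: (m₀, n₀) = (-17820, 1260).
General solution: m = -17820 + 410t, n = 1260 - 29t for integer t.
m ≥ 0: smallest is -17820 mod 410 = 220 (at t = 44), with n = -16.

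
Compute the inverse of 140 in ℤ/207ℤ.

gcd(207, 140) = 1  (207 = 1·140 + 67, 140 = 2·67 + 6, 67 = 11·6 + 1, 6 = 6·1).
Back-substituting, 140·(-34) + 207·(23) = 1.
So 140·-34 ≡ 1 (mod 207), and -34 mod 207 = 173.

173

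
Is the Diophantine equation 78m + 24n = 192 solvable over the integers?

yes

gcd(78, 24) = 6  (78 = 3*24 + 6, 24 = 4*6).
6 divides 192, so integer solutions exist.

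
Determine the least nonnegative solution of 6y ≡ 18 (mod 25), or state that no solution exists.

gcd(25, 6):
  25 = 4·6 + 1
  6 = 6·1
so gcd(25, 6) = 1.
1 divides 18, so solutions exist.
Back-substitute for Bézout coefficients:
  1 = 25 - 4·6
  ... = 6·(-4) + 25·(1)
So 6·(-4) ≡ 1 (mod 25); multiply by 18: y ≡ -72 (mod 25).
Smallest nonnegative: y = -72 mod 25 = 3.

3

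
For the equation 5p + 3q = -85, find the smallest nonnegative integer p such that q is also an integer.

1

gcd(5, 3) = 1  (5 = 1·3 + 2, 3 = 1·2 + 1, 2 = 2·1).
1 divides -85, so solutions exist.
Back-substituting, 5·(-1) + 3·(2) = 1.
Scale by -85/1 = -85: (p₀, q₀) = (85, -170).
General solution: p = 85 + 3t, q = -170 - 5t for integer t.
p ≥ 0: smallest is 85 mod 3 = 1 (at t = -28), with q = -30.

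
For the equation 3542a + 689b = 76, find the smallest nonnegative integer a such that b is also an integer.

gcd(3542, 689):
  3542 = 5*689 + 97
  689 = 7*97 + 10
  97 = 9*10 + 7
  10 = 1*7 + 3
  7 = 2*3 + 1
  3 = 3*1
so gcd(3542, 689) = 1.
1 divides 76, so solutions exist.
Back-substitute for Bézout coefficients:
  1 = 7 - 2*3
  ... = 3542*(206) + 689*(-1059)
Scale by 76/1 = 76: (a₀, b₀) = (15656, -80484).
General solution: a = 15656 + 689t, b = -80484 - 3542t for integer t.
a ≥ 0: smallest is 15656 mod 689 = 498 (at t = -22), with b = -2560.

498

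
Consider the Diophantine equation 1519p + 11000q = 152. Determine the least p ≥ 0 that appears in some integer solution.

gcd(11000, 1519):
  11000 = 7×1519 + 367
  1519 = 4×367 + 51
  367 = 7×51 + 10
  51 = 5×10 + 1
  10 = 10×1
so gcd(11000, 1519) = 1.
1 divides 152, so solutions exist.
Back-substitute for Bézout coefficients:
  1 = 51 - 5×10
  ... = 1519×(1079) + 11000×(-149)
Scale by 152/1 = 152: (p₀, q₀) = (164008, -22648).
General solution: p = 164008 + 11000t, q = -22648 - 1519t for integer t.
p ≥ 0: smallest is 164008 mod 11000 = 10008 (at t = -14), with q = -1382.

10008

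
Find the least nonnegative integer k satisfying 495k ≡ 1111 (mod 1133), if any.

gcd(1133, 495) = 11.
11 divides 1111, so solutions exist.
By Bézout, 495·(-16) + 1133·(7) = 11.
So 495·(-16) ≡ 11 (mod 1133); multiply by 101: k ≡ -1616 (mod 103).
Smallest nonnegative: k = -1616 mod 103 = 32.

32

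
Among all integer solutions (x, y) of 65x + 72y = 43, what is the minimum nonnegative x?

gcd(72, 65) = 1  (72 = 1*65 + 7, 65 = 9*7 + 2, 7 = 3*2 + 1, 2 = 2*1).
1 divides 43, so solutions exist.
Back-substituting, 65*(-31) + 72*(28) = 1.
Scale by 43/1 = 43: (x₀, y₀) = (-1333, 1204).
General solution: x = -1333 + 72t, y = 1204 - 65t for integer t.
x ≥ 0: smallest is -1333 mod 72 = 35 (at t = 19), with y = -31.

35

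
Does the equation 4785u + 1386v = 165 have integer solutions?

yes

gcd(4785, 1386) = 33.
33 divides 165, so integer solutions exist.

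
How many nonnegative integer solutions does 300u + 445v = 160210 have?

gcd(445, 300) = 5  (445 = 1*300 + 145, 300 = 2*145 + 10, 145 = 14*10 + 5, 10 = 2*5).
Back-substituting, 300*(-43) + 445*(29) = 5.
Scale by 32042: one solution is (-1377806, 929218). Reduce u mod 89: (3, 358).
General: u = 3 + 89t, v = 358 - 60t.
u ≥ 0 ⇒ t ≥ 0; v ≥ 0 ⇒ t ≤ 5. So t ∈ [0, 5]: 6 solutions.

6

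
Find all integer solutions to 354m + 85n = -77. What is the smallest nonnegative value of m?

gcd(354, 85):
  354 = 4×85 + 14
  85 = 6×14 + 1
  14 = 14×1
so gcd(354, 85) = 1.
1 divides -77, so solutions exist.
Back-substitute for Bézout coefficients:
  1 = 85 - 6×14
  ... = 354×(-6) + 85×(25)
Scale by -77/1 = -77: (m₀, n₀) = (462, -1925).
General solution: m = 462 + 85t, n = -1925 - 354t for integer t.
m ≥ 0: smallest is 462 mod 85 = 37 (at t = -5), with n = -155.

37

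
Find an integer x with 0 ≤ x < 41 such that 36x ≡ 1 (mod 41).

gcd(41, 36) = 1.
By Bézout, 36×(8) + 41×(-7) = 1.
So 36×8 ≡ 1 (mod 41), and 8 mod 41 = 8.

8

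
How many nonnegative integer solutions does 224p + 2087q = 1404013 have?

gcd(2087, 224) = 1  (2087 = 9·224 + 71, 224 = 3·71 + 11, 71 = 6·11 + 5, 11 = 2·5 + 1, 5 = 5·1).
Back-substituting, 224·(382) + 2087·(-41) = 1.
Scale by 1404013: one solution is (536332966, -57564533). Reduce p mod 2087: (1097, 555).
General: p = 1097 + 2087t, q = 555 - 224t.
p ≥ 0 ⇒ t ≥ 0; q ≥ 0 ⇒ t ≤ 2. So t ∈ [0, 2]: 3 solutions.

3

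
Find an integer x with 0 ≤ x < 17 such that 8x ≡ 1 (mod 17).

gcd(17, 8):
  17 = 2·8 + 1
  8 = 8·1
so gcd(17, 8) = 1.
Back-substitute for Bézout coefficients:
  1 = 17 - 2·8
  ... = 8·(-2) + 17·(1)
So 8·-2 ≡ 1 (mod 17), and -2 mod 17 = 15.

15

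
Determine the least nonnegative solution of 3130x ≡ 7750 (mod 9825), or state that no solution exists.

850

gcd(9825, 3130) = 5  (9825 = 3·3130 + 435, 3130 = 7·435 + 85, 435 = 5·85 + 10, 85 = 8·10 + 5, 10 = 2·5).
5 divides 7750, so solutions exist.
Back-substituting, 3130·(926) + 9825·(-295) = 5.
So 3130·(926) ≡ 5 (mod 9825); multiply by 1550: x ≡ 1435300 (mod 1965).
Smallest nonnegative: x = 1435300 mod 1965 = 850.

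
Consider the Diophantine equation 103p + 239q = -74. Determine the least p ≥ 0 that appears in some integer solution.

229

gcd(239, 103) = 1.
1 divides -74, so solutions exist.
By Bézout, 103*(-58) + 239*(25) = 1.
Scale by -74/1 = -74: (p₀, q₀) = (4292, -1850).
General solution: p = 4292 + 239t, q = -1850 - 103t for integer t.
p ≥ 0: smallest is 4292 mod 239 = 229 (at t = -17), with q = -99.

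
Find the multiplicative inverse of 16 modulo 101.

gcd(101, 16) = 1.
By Bézout, 16×(19) + 101×(-3) = 1.
So 16×19 ≡ 1 (mod 101), and 19 mod 101 = 19.

19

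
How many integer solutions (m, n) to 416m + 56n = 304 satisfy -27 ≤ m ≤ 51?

12

gcd(416, 56):
  416 = 7·56 + 24
  56 = 2·24 + 8
  24 = 3·8
so gcd(416, 56) = 8.
Back-substitute for Bézout coefficients:
  8 = 56 - 2·24
  ... = 416·(-2) + 56·(15)
Scale by 38: particular solution (-76, 570); reduce m mod 7: (1, -2).
General solution: m = 1 + 7t, n = -2 - 52t for integer t.
-27 ≤ 1 + 7t ≤ 51 gives t ∈ [-4, 7], which is 12 values.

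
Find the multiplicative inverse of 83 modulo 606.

gcd(606, 83) = 1  (606 = 7*83 + 25, 83 = 3*25 + 8, 25 = 3*8 + 1, 8 = 8*1).
Back-substituting, 83*(-73) + 606*(10) = 1.
So 83*-73 ≡ 1 (mod 606), and -73 mod 606 = 533.

533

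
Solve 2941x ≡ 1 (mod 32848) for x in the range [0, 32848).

gcd(32848, 2941):
  32848 = 11×2941 + 497
  2941 = 5×497 + 456
  497 = 1×456 + 41
  456 = 11×41 + 5
  41 = 8×5 + 1
  5 = 5×1
so gcd(32848, 2941) = 1.
Back-substitute for Bézout coefficients:
  1 = 41 - 8×5
  ... = 2941×(-6411) + 32848×(574)
So 2941×-6411 ≡ 1 (mod 32848), and -6411 mod 32848 = 26437.

26437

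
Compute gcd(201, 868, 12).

gcd(868, 201) = 1  (868 = 4*201 + 64, 201 = 3*64 + 9, 64 = 7*9 + 1, 9 = 9*1).
gcd(1, 12) = 1.

1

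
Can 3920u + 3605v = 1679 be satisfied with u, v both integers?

gcd(3920, 3605) = 35  (3920 = 1*3605 + 315, 3605 = 11*315 + 140, 315 = 2*140 + 35, 140 = 4*35).
35 does not divide 1679 (remainder 34), so no integer solutions.

no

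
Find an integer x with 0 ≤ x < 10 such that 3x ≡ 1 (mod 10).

7

gcd(10, 3) = 1.
By Bézout, 3*(-3) + 10*(1) = 1.
So 3*-3 ≡ 1 (mod 10), and -3 mod 10 = 7.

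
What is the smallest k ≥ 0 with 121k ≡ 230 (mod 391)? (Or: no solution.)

115

gcd(391, 121) = 1  (391 = 3×121 + 28, 121 = 4×28 + 9, 28 = 3×9 + 1, 9 = 9×1).
1 divides 230, so solutions exist.
Back-substituting, 121×(-42) + 391×(13) = 1.
So 121×(-42) ≡ 1 (mod 391); multiply by 230: k ≡ -9660 (mod 391).
Smallest nonnegative: k = -9660 mod 391 = 115.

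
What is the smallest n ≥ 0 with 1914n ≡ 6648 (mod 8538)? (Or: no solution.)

gcd(8538, 1914) = 6  (8538 = 4·1914 + 882, 1914 = 2·882 + 150, 882 = 5·150 + 132, 150 = 1·132 + 18, 132 = 7·18 + 6, 18 = 3·6).
6 divides 6648, so solutions exist.
Back-substituting, 1914·(-455) + 8538·(102) = 6.
So 1914·(-455) ≡ 6 (mod 8538); multiply by 1108: n ≡ -504140 (mod 1423).
Smallest nonnegative: n = -504140 mod 1423 = 1025.

1025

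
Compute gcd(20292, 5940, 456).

gcd(20292, 5940) = 12.
gcd(12, 456) = 12.

12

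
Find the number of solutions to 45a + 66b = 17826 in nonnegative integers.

gcd(66, 45):
  66 = 1*45 + 21
  45 = 2*21 + 3
  21 = 7*3
so gcd(66, 45) = 3.
Back-substitute for Bézout coefficients:
  3 = 45 - 2*21
  ... = 45*(3) + 66*(-2)
Scale by 5942: one solution is (17826, -11884). Reduce a mod 22: (6, 266).
General: a = 6 + 22t, b = 266 - 15t.
a ≥ 0 ⇒ t ≥ 0; b ≥ 0 ⇒ t ≤ 17. So t ∈ [0, 17]: 18 solutions.

18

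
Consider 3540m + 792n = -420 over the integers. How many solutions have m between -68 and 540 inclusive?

gcd(3540, 792):
  3540 = 4×792 + 372
  792 = 2×372 + 48
  372 = 7×48 + 36
  48 = 1×36 + 12
  36 = 3×12
so gcd(3540, 792) = 12.
Back-substitute for Bézout coefficients:
  12 = 48 - 1×36
  ... = 3540×(-17) + 792×(76)
Scale by -35: particular solution (595, -2660); reduce m mod 66: (1, -5).
General solution: m = 1 + 66t, n = -5 - 295t for integer t.
-68 ≤ 1 + 66t ≤ 540 gives t ∈ [-1, 8], which is 10 values.

10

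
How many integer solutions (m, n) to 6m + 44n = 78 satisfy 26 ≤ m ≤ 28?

gcd(44, 6) = 2  (44 = 7*6 + 2, 6 = 3*2).
Back-substituting, 6*(-7) + 44*(1) = 2.
Scale by 39: particular solution (-273, 39); reduce m mod 22: (13, 0).
General solution: m = 13 + 22t, n = 0 - 3t for integer t.
26 ≤ 13 + 22t ≤ 28 gives t ∈ [1, 0], which is 0 values.

0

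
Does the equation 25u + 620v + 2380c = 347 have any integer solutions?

gcd(620, 25) = 5.
gcd(5, 2380) = 5.
5 does not divide 347 (remainder 2), so no integer solutions.

no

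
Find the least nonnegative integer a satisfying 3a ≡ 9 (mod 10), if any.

3

gcd(10, 3) = 1.
1 divides 9, so solutions exist.
By Bézout, 3·(-3) + 10·(1) = 1.
So 3·(-3) ≡ 1 (mod 10); multiply by 9: a ≡ -27 (mod 10).
Smallest nonnegative: a = -27 mod 10 = 3.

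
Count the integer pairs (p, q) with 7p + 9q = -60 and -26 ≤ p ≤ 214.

gcd(9, 7):
  9 = 1×7 + 2
  7 = 3×2 + 1
  2 = 2×1
so gcd(9, 7) = 1.
Back-substitute for Bézout coefficients:
  1 = 7 - 3×2
  ... = 7×(4) + 9×(-3)
Scale by -60: particular solution (-240, 180); reduce p mod 9: (3, -9).
General solution: p = 3 + 9t, q = -9 - 7t for integer t.
-26 ≤ 3 + 9t ≤ 214 gives t ∈ [-3, 23], which is 27 values.

27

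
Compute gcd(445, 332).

1

gcd(445, 332):
  445 = 1*332 + 113
  332 = 2*113 + 106
  113 = 1*106 + 7
  106 = 15*7 + 1
  7 = 7*1
so gcd(445, 332) = 1.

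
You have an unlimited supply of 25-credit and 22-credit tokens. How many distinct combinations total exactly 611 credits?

1

Need nonnegative integers with 25j + 22k = 611.
gcd(25, 22) = 1, and 25·(-7) + 22·(8) = 1.
So (j₀, k₀) = (-4277, 4888); general j = -4277 + 22t, k = 4888 - 25t.
j ≥ 0 ⇒ t ≥ 195; k ≥ 0 ⇒ t ≤ 195. That's 1 value of t.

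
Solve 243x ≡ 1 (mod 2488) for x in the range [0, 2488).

1587

gcd(2488, 243):
  2488 = 10·243 + 58
  243 = 4·58 + 11
  58 = 5·11 + 3
  11 = 3·3 + 2
  3 = 1·2 + 1
  2 = 2·1
so gcd(2488, 243) = 1.
Back-substitute for Bézout coefficients:
  1 = 3 - 1·2
  ... = 243·(-901) + 2488·(88)
So 243·-901 ≡ 1 (mod 2488), and -901 mod 2488 = 1587.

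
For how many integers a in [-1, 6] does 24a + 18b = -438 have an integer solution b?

gcd(24, 18) = 6  (24 = 1×18 + 6, 18 = 3×6).
Back-substituting, 24×(1) + 18×(-1) = 6.
Scale by -73: particular solution (-73, 73); reduce a mod 3: (2, -27).
General solution: a = 2 + 3t, b = -27 - 4t for integer t.
-1 ≤ 2 + 3t ≤ 6 gives t ∈ [-1, 1], which is 3 values.

3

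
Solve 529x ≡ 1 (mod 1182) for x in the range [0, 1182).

gcd(1182, 529) = 1.
By Bézout, 529·(-143) + 1182·(64) = 1.
So 529·-143 ≡ 1 (mod 1182), and -143 mod 1182 = 1039.

1039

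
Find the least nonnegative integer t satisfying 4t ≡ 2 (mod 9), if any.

5

gcd(9, 4):
  9 = 2*4 + 1
  4 = 4*1
so gcd(9, 4) = 1.
1 divides 2, so solutions exist.
Back-substitute for Bézout coefficients:
  1 = 9 - 2*4
  ... = 4*(-2) + 9*(1)
So 4*(-2) ≡ 1 (mod 9); multiply by 2: t ≡ -4 (mod 9).
Smallest nonnegative: t = -4 mod 9 = 5.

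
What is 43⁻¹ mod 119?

36

gcd(119, 43) = 1.
By Bézout, 43×(36) + 119×(-13) = 1.
So 43×36 ≡ 1 (mod 119), and 36 mod 119 = 36.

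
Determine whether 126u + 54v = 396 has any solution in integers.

yes

gcd(126, 54) = 18  (126 = 2*54 + 18, 54 = 3*18).
18 divides 396, so integer solutions exist.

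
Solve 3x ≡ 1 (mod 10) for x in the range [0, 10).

gcd(10, 3) = 1.
By Bézout, 3×(-3) + 10×(1) = 1.
So 3×-3 ≡ 1 (mod 10), and -3 mod 10 = 7.

7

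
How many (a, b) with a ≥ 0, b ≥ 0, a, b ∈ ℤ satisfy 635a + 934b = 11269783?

gcd(934, 635) = 1  (934 = 1·635 + 299, 635 = 2·299 + 37, 299 = 8·37 + 3, 37 = 12·3 + 1, 3 = 3·1).
Back-substituting, 635·(303) + 934·(-206) = 1.
Scale by 11269783: one solution is (3414744249, -2321575298). Reduce a mod 934: (87, 12007).
General: a = 87 + 934t, b = 12007 - 635t.
a ≥ 0 ⇒ t ≥ 0; b ≥ 0 ⇒ t ≤ 18. So t ∈ [0, 18]: 19 solutions.

19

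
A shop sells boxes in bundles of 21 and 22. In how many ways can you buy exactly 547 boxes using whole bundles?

Need nonnegative integers with 21j + 22k = 547.
gcd(21, 22) = 1, and 21·(-1) + 22·(1) = 1.
So (j₀, k₀) = (-547, 547); general j = -547 + 22t, k = 547 - 21t.
j ≥ 0 ⇒ t ≥ 25; k ≥ 0 ⇒ t ≤ 26. That's 2 values of t.

2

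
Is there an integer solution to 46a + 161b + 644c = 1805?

gcd(161, 46) = 23.
gcd(23, 644) = 23.
23 does not divide 1805 (remainder 11), so no integer solutions.

no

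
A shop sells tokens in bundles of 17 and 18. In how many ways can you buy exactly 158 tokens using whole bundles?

1

Need nonnegative integers with 17j + 18k = 158.
gcd(17, 18) = 1, and 17·(-1) + 18·(1) = 1.
So (j₀, k₀) = (-158, 158); general j = -158 + 18t, k = 158 - 17t.
j ≥ 0 ⇒ t ≥ 9; k ≥ 0 ⇒ t ≤ 9. That's 1 value of t.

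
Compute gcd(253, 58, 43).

1

gcd(253, 58) = 1.
gcd(1, 43) = 1.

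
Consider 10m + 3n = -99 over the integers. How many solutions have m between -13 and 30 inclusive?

gcd(10, 3) = 1  (10 = 3*3 + 1, 3 = 3*1).
Back-substituting, 10*(1) + 3*(-3) = 1.
Scale by -99: particular solution (-99, 297); reduce m mod 3: (0, -33).
General solution: m = 0 + 3t, n = -33 - 10t for integer t.
-13 ≤ 0 + 3t ≤ 30 gives t ∈ [-4, 10], which is 15 values.

15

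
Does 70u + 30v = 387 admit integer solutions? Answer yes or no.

no

gcd(70, 30) = 10  (70 = 2·30 + 10, 30 = 3·10).
10 does not divide 387 (remainder 7), so no integer solutions.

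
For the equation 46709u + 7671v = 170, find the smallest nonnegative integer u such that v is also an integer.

2707

gcd(46709, 7671) = 1  (46709 = 6·7671 + 683, 7671 = 11·683 + 158, 683 = 4·158 + 51, 158 = 3·51 + 5, 51 = 10·5 + 1, 5 = 5·1).
1 divides 170, so solutions exist.
Back-substituting, 46709·(1505) + 7671·(-9164) = 1.
Scale by 170/1 = 170: (u₀, v₀) = (255850, -1557880).
General solution: u = 255850 + 7671t, v = -1557880 - 46709t for integer t.
u ≥ 0: smallest is 255850 mod 7671 = 2707 (at t = -33), with v = -16483.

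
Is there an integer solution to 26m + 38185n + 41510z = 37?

gcd(38185, 26) = 1  (38185 = 1468×26 + 17, 26 = 1×17 + 9, 17 = 1×9 + 8, 9 = 1×8 + 1, 8 = 8×1).
gcd(1, 41510) = 1.
1 divides 37, so integer solutions exist.

yes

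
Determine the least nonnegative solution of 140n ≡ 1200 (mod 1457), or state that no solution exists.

gcd(1457, 140):
  1457 = 10*140 + 57
  140 = 2*57 + 26
  57 = 2*26 + 5
  26 = 5*5 + 1
  5 = 5*1
so gcd(1457, 140) = 1.
1 divides 1200, so solutions exist.
Back-substitute for Bézout coefficients:
  1 = 26 - 5*5
  ... = 140*(281) + 1457*(-27)
So 140*(281) ≡ 1 (mod 1457); multiply by 1200: n ≡ 337200 (mod 1457).
Smallest nonnegative: n = 337200 mod 1457 = 633.

633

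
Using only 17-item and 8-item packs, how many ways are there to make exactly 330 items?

Need nonnegative integers with 17j + 8k = 330.
gcd(17, 8) = 1, and 17·(1) + 8·(-2) = 1.
So (j₀, k₀) = (330, -660); general j = 330 + 8t, k = -660 - 17t.
j ≥ 0 ⇒ t ≥ -41; k ≥ 0 ⇒ t ≤ -39. That's 3 values of t.

3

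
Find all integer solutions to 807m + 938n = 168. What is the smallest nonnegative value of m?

gcd(938, 807) = 1.
1 divides 168, so solutions exist.
By Bézout, 807*(179) + 938*(-154) = 1.
Scale by 168/1 = 168: (m₀, n₀) = (30072, -25872).
General solution: m = 30072 + 938t, n = -25872 - 807t for integer t.
m ≥ 0: smallest is 30072 mod 938 = 56 (at t = -32), with n = -48.

56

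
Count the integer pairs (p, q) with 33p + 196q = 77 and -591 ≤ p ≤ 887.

gcd(196, 33) = 1  (196 = 5*33 + 31, 33 = 1*31 + 2, 31 = 15*2 + 1, 2 = 2*1).
Back-substituting, 33*(-95) + 196*(16) = 1.
Scale by 77: particular solution (-7315, 1232); reduce p mod 196: (133, -22).
General solution: p = 133 + 196t, q = -22 - 33t for integer t.
-591 ≤ 133 + 196t ≤ 887 gives t ∈ [-3, 3], which is 7 values.

7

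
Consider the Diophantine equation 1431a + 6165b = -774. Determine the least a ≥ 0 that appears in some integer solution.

gcd(6165, 1431) = 9  (6165 = 4*1431 + 441, 1431 = 3*441 + 108, 441 = 4*108 + 9, 108 = 12*9).
9 divides -774, so solutions exist.
Back-substituting, 1431*(-56) + 6165*(13) = 9.
Scale by -774/9 = -86: (a₀, b₀) = (4816, -1118).
General solution: a = 4816 + 685t, b = -1118 - 159t for integer t.
a ≥ 0: smallest is 4816 mod 685 = 21 (at t = -7), with b = -5.

21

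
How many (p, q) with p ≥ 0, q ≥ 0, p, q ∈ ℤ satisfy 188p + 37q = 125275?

18

gcd(188, 37) = 1.
By Bézout, 188·(-12) + 37·(61) = 1.
One solution: (10, 3335).
General: p = 10 + 37t, q = 3335 - 188t.
p ≥ 0 ⇒ t ≥ 0; q ≥ 0 ⇒ t ≤ 17. So t ∈ [0, 17]: 18 solutions.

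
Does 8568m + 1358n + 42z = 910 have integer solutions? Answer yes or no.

gcd(8568, 1358):
  8568 = 6*1358 + 420
  1358 = 3*420 + 98
  420 = 4*98 + 28
  98 = 3*28 + 14
  28 = 2*14
so gcd(8568, 1358) = 14.
gcd(14, 42) = 14.
14 divides 910, so integer solutions exist.

yes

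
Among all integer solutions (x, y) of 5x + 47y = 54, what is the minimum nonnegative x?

39

gcd(47, 5):
  47 = 9×5 + 2
  5 = 2×2 + 1
  2 = 2×1
so gcd(47, 5) = 1.
1 divides 54, so solutions exist.
Back-substitute for Bézout coefficients:
  1 = 5 - 2×2
  ... = 5×(19) + 47×(-2)
Scale by 54/1 = 54: (x₀, y₀) = (1026, -108).
General solution: x = 1026 + 47t, y = -108 - 5t for integer t.
x ≥ 0: smallest is 1026 mod 47 = 39 (at t = -21), with y = -3.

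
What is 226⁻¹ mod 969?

gcd(969, 226) = 1.
By Bézout, 226×(313) + 969×(-73) = 1.
So 226×313 ≡ 1 (mod 969), and 313 mod 969 = 313.

313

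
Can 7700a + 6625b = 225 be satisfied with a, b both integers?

gcd(7700, 6625) = 25  (7700 = 1×6625 + 1075, 6625 = 6×1075 + 175, 1075 = 6×175 + 25, 175 = 7×25).
25 divides 225, so integer solutions exist.

yes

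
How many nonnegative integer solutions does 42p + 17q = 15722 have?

gcd(42, 17) = 1.
By Bézout, 42*(-2) + 17*(5) = 1.
One solution: (6, 910).
General: p = 6 + 17t, q = 910 - 42t.
p ≥ 0 ⇒ t ≥ 0; q ≥ 0 ⇒ t ≤ 21. So t ∈ [0, 21]: 22 solutions.

22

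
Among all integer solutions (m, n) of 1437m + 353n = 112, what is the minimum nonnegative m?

gcd(1437, 353) = 1.
1 divides 112, so solutions exist.
By Bézout, 1437*(113) + 353*(-460) = 1.
Scale by 112/1 = 112: (m₀, n₀) = (12656, -51520).
General solution: m = 12656 + 353t, n = -51520 - 1437t for integer t.
m ≥ 0: smallest is 12656 mod 353 = 301 (at t = -35), with n = -1225.

301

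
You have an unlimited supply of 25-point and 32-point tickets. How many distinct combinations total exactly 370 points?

1

Need nonnegative integers with 25j + 32k = 370.
gcd(25, 32) = 1, and 25·(9) + 32·(-7) = 1.
So (j₀, k₀) = (3330, -2590); general j = 3330 + 32t, k = -2590 - 25t.
j ≥ 0 ⇒ t ≥ -104; k ≥ 0 ⇒ t ≤ -104. That's 1 value of t.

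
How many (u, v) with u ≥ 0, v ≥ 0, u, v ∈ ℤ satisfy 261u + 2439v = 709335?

10

gcd(2439, 261):
  2439 = 9*261 + 90
  261 = 2*90 + 81
  90 = 1*81 + 9
  81 = 9*9
so gcd(2439, 261) = 9.
Back-substitute for Bézout coefficients:
  9 = 90 - 1*81
  ... = 261*(-28) + 2439*(3)
Scale by 78815: one solution is (-2206820, 236445). Reduce u mod 271: (204, 269).
General: u = 204 + 271t, v = 269 - 29t.
u ≥ 0 ⇒ t ≥ 0; v ≥ 0 ⇒ t ≤ 9. So t ∈ [0, 9]: 10 solutions.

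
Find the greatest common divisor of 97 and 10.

gcd(97, 10) = 1  (97 = 9×10 + 7, 10 = 1×7 + 3, 7 = 2×3 + 1, 3 = 3×1).

1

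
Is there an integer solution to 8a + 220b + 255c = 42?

yes

gcd(220, 8) = 4  (220 = 27·8 + 4, 8 = 2·4).
gcd(4, 255) = 1.
1 divides 42, so integer solutions exist.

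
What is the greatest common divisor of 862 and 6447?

gcd(6447, 862) = 1  (6447 = 7×862 + 413, 862 = 2×413 + 36, 413 = 11×36 + 17, 36 = 2×17 + 2, 17 = 8×2 + 1, 2 = 2×1).

1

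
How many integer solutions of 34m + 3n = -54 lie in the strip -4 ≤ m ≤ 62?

22

gcd(34, 3) = 1  (34 = 11×3 + 1, 3 = 3×1).
Back-substituting, 34×(1) + 3×(-11) = 1.
Scale by -54: particular solution (-54, 594); reduce m mod 3: (0, -18).
General solution: m = 0 + 3t, n = -18 - 34t for integer t.
-4 ≤ 0 + 3t ≤ 62 gives t ∈ [-1, 20], which is 22 values.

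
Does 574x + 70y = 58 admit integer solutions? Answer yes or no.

no

gcd(574, 70) = 14  (574 = 8·70 + 14, 70 = 5·14).
14 does not divide 58 (remainder 2), so no integer solutions.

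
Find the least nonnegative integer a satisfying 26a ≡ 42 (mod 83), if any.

gcd(83, 26) = 1  (83 = 3*26 + 5, 26 = 5*5 + 1, 5 = 5*1).
1 divides 42, so solutions exist.
Back-substituting, 26*(16) + 83*(-5) = 1.
So 26*(16) ≡ 1 (mod 83); multiply by 42: a ≡ 672 (mod 83).
Smallest nonnegative: a = 672 mod 83 = 8.

8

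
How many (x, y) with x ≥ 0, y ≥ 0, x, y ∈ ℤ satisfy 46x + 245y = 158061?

gcd(245, 46) = 1.
By Bézout, 46×(16) + 245×(-3) = 1.
One solution: (86, 629).
General: x = 86 + 245t, y = 629 - 46t.
x ≥ 0 ⇒ t ≥ 0; y ≥ 0 ⇒ t ≤ 13. So t ∈ [0, 13]: 14 solutions.

14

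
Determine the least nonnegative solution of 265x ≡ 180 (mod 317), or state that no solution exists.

216

gcd(317, 265) = 1  (317 = 1×265 + 52, 265 = 5×52 + 5, 52 = 10×5 + 2, 5 = 2×2 + 1, 2 = 2×1).
1 divides 180, so solutions exist.
Back-substituting, 265×(128) + 317×(-107) = 1.
So 265×(128) ≡ 1 (mod 317); multiply by 180: x ≡ 23040 (mod 317).
Smallest nonnegative: x = 23040 mod 317 = 216.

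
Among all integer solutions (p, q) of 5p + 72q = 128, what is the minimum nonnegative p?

gcd(72, 5) = 1.
1 divides 128, so solutions exist.
By Bézout, 5·(29) + 72·(-2) = 1.
Scale by 128/1 = 128: (p₀, q₀) = (3712, -256).
General solution: p = 3712 + 72t, q = -256 - 5t for integer t.
p ≥ 0: smallest is 3712 mod 72 = 40 (at t = -51), with q = -1.

40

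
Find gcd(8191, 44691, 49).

1

gcd(44691, 8191) = 1.
gcd(1, 49) = 1.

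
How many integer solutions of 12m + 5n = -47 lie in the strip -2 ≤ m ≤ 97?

20

gcd(12, 5) = 1  (12 = 2*5 + 2, 5 = 2*2 + 1, 2 = 2*1).
Back-substituting, 12*(-2) + 5*(5) = 1.
Scale by -47: particular solution (94, -235); reduce m mod 5: (4, -19).
General solution: m = 4 + 5t, n = -19 - 12t for integer t.
-2 ≤ 4 + 5t ≤ 97 gives t ∈ [-1, 18], which is 20 values.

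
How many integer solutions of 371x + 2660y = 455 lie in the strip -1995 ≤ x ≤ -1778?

0

gcd(2660, 371) = 7  (2660 = 7·371 + 63, 371 = 5·63 + 56, 63 = 1·56 + 7, 56 = 8·7).
Back-substituting, 371·(-43) + 2660·(6) = 7.
Scale by 65: particular solution (-2795, 390); reduce x mod 380: (245, -34).
General solution: x = 245 + 380t, y = -34 - 53t for integer t.
-1995 ≤ 245 + 380t ≤ -1778 gives t ∈ [-5, -6], which is 0 values.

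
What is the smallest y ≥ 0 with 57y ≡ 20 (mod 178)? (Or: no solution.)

144

gcd(178, 57) = 1.
1 divides 20, so solutions exist.
By Bézout, 57×(25) + 178×(-8) = 1.
So 57×(25) ≡ 1 (mod 178); multiply by 20: y ≡ 500 (mod 178).
Smallest nonnegative: y = 500 mod 178 = 144.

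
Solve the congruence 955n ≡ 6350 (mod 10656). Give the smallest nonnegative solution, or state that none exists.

gcd(10656, 955):
  10656 = 11×955 + 151
  955 = 6×151 + 49
  151 = 3×49 + 4
  49 = 12×4 + 1
  4 = 4×1
so gcd(10656, 955) = 1.
1 divides 6350, so solutions exist.
Back-substitute for Bézout coefficients:
  1 = 49 - 12×4
  ... = 955×(2611) + 10656×(-234)
So 955×(2611) ≡ 1 (mod 10656); multiply by 6350: n ≡ 16579850 (mod 10656).
Smallest nonnegative: n = 16579850 mod 10656 = 9770.

9770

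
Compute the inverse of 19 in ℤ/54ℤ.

37

gcd(54, 19) = 1  (54 = 2×19 + 16, 19 = 1×16 + 3, 16 = 5×3 + 1, 3 = 3×1).
Back-substituting, 19×(-17) + 54×(6) = 1.
So 19×-17 ≡ 1 (mod 54), and -17 mod 54 = 37.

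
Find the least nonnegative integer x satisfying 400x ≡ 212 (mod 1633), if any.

gcd(1633, 400):
  1633 = 4*400 + 33
  400 = 12*33 + 4
  33 = 8*4 + 1
  4 = 4*1
so gcd(1633, 400) = 1.
1 divides 212, so solutions exist.
Back-substitute for Bézout coefficients:
  1 = 33 - 8*4
  ... = 400*(-396) + 1633*(97)
So 400*(-396) ≡ 1 (mod 1633); multiply by 212: x ≡ -83952 (mod 1633).
Smallest nonnegative: x = -83952 mod 1633 = 964.

964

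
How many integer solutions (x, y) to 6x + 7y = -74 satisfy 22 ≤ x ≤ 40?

3

gcd(7, 6) = 1.
By Bézout, 6·(-1) + 7·(1) = 1.
Particular solution: (4, -14).
General solution: x = 4 + 7t, y = -14 - 6t for integer t.
22 ≤ 4 + 7t ≤ 40 gives t ∈ [3, 5], which is 3 values.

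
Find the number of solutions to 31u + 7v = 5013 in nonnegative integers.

23

gcd(31, 7) = 1  (31 = 4×7 + 3, 7 = 2×3 + 1, 3 = 3×1).
Back-substituting, 31×(-2) + 7×(9) = 1.
Scale by 5013: one solution is (-10026, 45117). Reduce u mod 7: (5, 694).
General: u = 5 + 7t, v = 694 - 31t.
u ≥ 0 ⇒ t ≥ 0; v ≥ 0 ⇒ t ≤ 22. So t ∈ [0, 22]: 23 solutions.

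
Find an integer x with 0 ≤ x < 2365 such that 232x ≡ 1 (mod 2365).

683

gcd(2365, 232):
  2365 = 10·232 + 45
  232 = 5·45 + 7
  45 = 6·7 + 3
  7 = 2·3 + 1
  3 = 3·1
so gcd(2365, 232) = 1.
Back-substitute for Bézout coefficients:
  1 = 7 - 2·3
  ... = 232·(683) + 2365·(-67)
So 232·683 ≡ 1 (mod 2365), and 683 mod 2365 = 683.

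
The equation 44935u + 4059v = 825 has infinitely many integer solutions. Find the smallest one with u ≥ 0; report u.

159

gcd(44935, 4059):
  44935 = 11×4059 + 286
  4059 = 14×286 + 55
  286 = 5×55 + 11
  55 = 5×11
so gcd(44935, 4059) = 11.
11 divides 825, so solutions exist.
Back-substitute for Bézout coefficients:
  11 = 286 - 5×55
  ... = 44935×(71) + 4059×(-786)
Scale by 825/11 = 75: (u₀, v₀) = (5325, -58950).
General solution: u = 5325 + 369t, v = -58950 - 4085t for integer t.
u ≥ 0: smallest is 5325 mod 369 = 159 (at t = -14), with v = -1760.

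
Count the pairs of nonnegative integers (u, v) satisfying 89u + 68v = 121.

0

gcd(89, 68):
  89 = 1·68 + 21
  68 = 3·21 + 5
  21 = 4·5 + 1
  5 = 5·1
so gcd(89, 68) = 1.
Back-substitute for Bézout coefficients:
  1 = 21 - 4·5
  ... = 89·(13) + 68·(-17)
Scale by 121: one solution is (1573, -2057). Reduce u mod 68: (9, -10).
General: u = 9 + 68t, v = -10 - 89t.
u ≥ 0 ⇒ t ≥ 0; v ≥ 0 ⇒ t ≤ -1. So t ∈ [0, -1]: 0 solutions.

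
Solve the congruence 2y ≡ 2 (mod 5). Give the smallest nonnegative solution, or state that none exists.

gcd(5, 2):
  5 = 2×2 + 1
  2 = 2×1
so gcd(5, 2) = 1.
1 divides 2, so solutions exist.
Back-substitute for Bézout coefficients:
  1 = 5 - 2×2
  ... = 2×(-2) + 5×(1)
So 2×(-2) ≡ 1 (mod 5); multiply by 2: y ≡ -4 (mod 5).
Smallest nonnegative: y = -4 mod 5 = 1.

1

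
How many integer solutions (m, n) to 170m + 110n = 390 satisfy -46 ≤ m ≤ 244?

gcd(170, 110) = 10.
By Bézout, 170·(2) + 110·(-3) = 10.
Particular solution: (1, 2).
General solution: m = 1 + 11t, n = 2 - 17t for integer t.
-46 ≤ 1 + 11t ≤ 244 gives t ∈ [-4, 22], which is 27 values.

27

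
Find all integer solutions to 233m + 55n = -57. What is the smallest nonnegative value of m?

gcd(233, 55) = 1.
1 divides -57, so solutions exist.
By Bézout, 233*(17) + 55*(-72) = 1.
Scale by -57/1 = -57: (m₀, n₀) = (-969, 4104).
General solution: m = -969 + 55t, n = 4104 - 233t for integer t.
m ≥ 0: smallest is -969 mod 55 = 21 (at t = 18), with n = -90.

21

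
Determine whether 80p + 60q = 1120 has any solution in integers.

yes

gcd(80, 60) = 20  (80 = 1*60 + 20, 60 = 3*20).
20 divides 1120, so integer solutions exist.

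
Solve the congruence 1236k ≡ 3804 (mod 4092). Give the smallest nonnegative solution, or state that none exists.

258

gcd(4092, 1236) = 12.
12 divides 3804, so solutions exist.
By Bézout, 1236*(-96) + 4092*(29) = 12.
So 1236*(-96) ≡ 12 (mod 4092); multiply by 317: k ≡ -30432 (mod 341).
Smallest nonnegative: k = -30432 mod 341 = 258.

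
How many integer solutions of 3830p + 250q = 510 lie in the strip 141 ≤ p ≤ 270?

5

gcd(3830, 250) = 10  (3830 = 15×250 + 80, 250 = 3×80 + 10, 80 = 8×10).
Back-substituting, 3830×(-3) + 250×(46) = 10.
Scale by 51: particular solution (-153, 2346); reduce p mod 25: (22, -335).
General solution: p = 22 + 25t, q = -335 - 383t for integer t.
141 ≤ 22 + 25t ≤ 270 gives t ∈ [5, 9], which is 5 values.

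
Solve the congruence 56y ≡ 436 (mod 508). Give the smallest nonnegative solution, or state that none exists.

gcd(508, 56) = 4  (508 = 9×56 + 4, 56 = 14×4).
4 divides 436, so solutions exist.
Back-substituting, 56×(-9) + 508×(1) = 4.
So 56×(-9) ≡ 4 (mod 508); multiply by 109: y ≡ -981 (mod 127).
Smallest nonnegative: y = -981 mod 127 = 35.

35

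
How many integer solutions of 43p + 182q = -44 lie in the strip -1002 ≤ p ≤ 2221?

gcd(182, 43):
  182 = 4*43 + 10
  43 = 4*10 + 3
  10 = 3*3 + 1
  3 = 3*1
so gcd(182, 43) = 1.
Back-substitute for Bézout coefficients:
  1 = 10 - 3*3
  ... = 43*(-55) + 182*(13)
Scale by -44: particular solution (2420, -572); reduce p mod 182: (54, -13).
General solution: p = 54 + 182t, q = -13 - 43t for integer t.
-1002 ≤ 54 + 182t ≤ 2221 gives t ∈ [-5, 11], which is 17 values.

17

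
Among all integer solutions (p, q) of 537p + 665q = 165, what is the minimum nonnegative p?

565

gcd(665, 537):
  665 = 1·537 + 128
  537 = 4·128 + 25
  128 = 5·25 + 3
  25 = 8·3 + 1
  3 = 3·1
so gcd(665, 537) = 1.
1 divides 165, so solutions exist.
Back-substitute for Bézout coefficients:
  1 = 25 - 8·3
  ... = 537·(213) + 665·(-172)
Scale by 165/1 = 165: (p₀, q₀) = (35145, -28380).
General solution: p = 35145 + 665t, q = -28380 - 537t for integer t.
p ≥ 0: smallest is 35145 mod 665 = 565 (at t = -52), with q = -456.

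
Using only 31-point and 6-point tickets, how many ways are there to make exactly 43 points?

1

Need nonnegative integers with 31j + 6k = 43.
gcd(31, 6) = 1, and 31·(1) + 6·(-5) = 1.
So (j₀, k₀) = (43, -215); general j = 43 + 6t, k = -215 - 31t.
j ≥ 0 ⇒ t ≥ -7; k ≥ 0 ⇒ t ≤ -7. That's 1 value of t.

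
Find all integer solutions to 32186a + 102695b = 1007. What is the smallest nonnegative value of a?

1037

gcd(102695, 32186) = 19.
19 divides 1007, so solutions exist.
By Bézout, 32186*(-2326) + 102695*(729) = 19.
Scale by 1007/19 = 53: (a₀, b₀) = (-123278, 38637).
General solution: a = -123278 + 5405t, b = 38637 - 1694t for integer t.
a ≥ 0: smallest is -123278 mod 5405 = 1037 (at t = 23), with b = -325.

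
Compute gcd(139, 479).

gcd(479, 139):
  479 = 3*139 + 62
  139 = 2*62 + 15
  62 = 4*15 + 2
  15 = 7*2 + 1
  2 = 2*1
so gcd(479, 139) = 1.

1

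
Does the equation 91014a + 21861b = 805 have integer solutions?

gcd(91014, 21861) = 21  (91014 = 4*21861 + 3570, 21861 = 6*3570 + 441, 3570 = 8*441 + 42, 441 = 10*42 + 21, 42 = 2*21).
21 does not divide 805 (remainder 7), so no integer solutions.

no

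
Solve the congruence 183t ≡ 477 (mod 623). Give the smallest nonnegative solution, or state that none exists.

gcd(623, 183) = 1  (623 = 3·183 + 74, 183 = 2·74 + 35, 74 = 2·35 + 4, 35 = 8·4 + 3, 4 = 1·3 + 1, 3 = 3·1).
1 divides 477, so solutions exist.
Back-substituting, 183·(-160) + 623·(47) = 1.
So 183·(-160) ≡ 1 (mod 623); multiply by 477: t ≡ -76320 (mod 623).
Smallest nonnegative: t = -76320 mod 623 = 309.

309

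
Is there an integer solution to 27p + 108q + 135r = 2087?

no

gcd(108, 27) = 27  (108 = 4×27).
gcd(27, 135) = 27.
27 does not divide 2087 (remainder 8), so no integer solutions.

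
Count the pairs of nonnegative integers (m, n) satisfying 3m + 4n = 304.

26

gcd(4, 3) = 1.
By Bézout, 3·(-1) + 4·(1) = 1.
One solution: (0, 76).
General: m = 0 + 4t, n = 76 - 3t.
m ≥ 0 ⇒ t ≥ 0; n ≥ 0 ⇒ t ≤ 25. So t ∈ [0, 25]: 26 solutions.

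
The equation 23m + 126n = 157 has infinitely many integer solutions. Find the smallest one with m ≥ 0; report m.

89

gcd(126, 23) = 1  (126 = 5·23 + 11, 23 = 2·11 + 1, 11 = 11·1).
1 divides 157, so solutions exist.
Back-substituting, 23·(11) + 126·(-2) = 1.
Scale by 157/1 = 157: (m₀, n₀) = (1727, -314).
General solution: m = 1727 + 126t, n = -314 - 23t for integer t.
m ≥ 0: smallest is 1727 mod 126 = 89 (at t = -13), with n = -15.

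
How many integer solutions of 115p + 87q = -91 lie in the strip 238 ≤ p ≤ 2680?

28

gcd(115, 87):
  115 = 1·87 + 28
  87 = 3·28 + 3
  28 = 9·3 + 1
  3 = 3·1
so gcd(115, 87) = 1.
Back-substitute for Bézout coefficients:
  1 = 28 - 9·3
  ... = 115·(28) + 87·(-37)
Scale by -91: particular solution (-2548, 3367); reduce p mod 87: (62, -83).
General solution: p = 62 + 87t, q = -83 - 115t for integer t.
238 ≤ 62 + 87t ≤ 2680 gives t ∈ [3, 30], which is 28 values.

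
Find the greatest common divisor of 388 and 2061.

gcd(2061, 388):
  2061 = 5·388 + 121
  388 = 3·121 + 25
  121 = 4·25 + 21
  25 = 1·21 + 4
  21 = 5·4 + 1
  4 = 4·1
so gcd(2061, 388) = 1.

1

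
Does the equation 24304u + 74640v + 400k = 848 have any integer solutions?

yes

gcd(74640, 24304) = 16  (74640 = 3*24304 + 1728, 24304 = 14*1728 + 112, 1728 = 15*112 + 48, 112 = 2*48 + 16, 48 = 3*16).
gcd(16, 400) = 16.
16 divides 848, so integer solutions exist.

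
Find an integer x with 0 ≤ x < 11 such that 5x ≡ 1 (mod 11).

gcd(11, 5) = 1.
By Bézout, 5*(-2) + 11*(1) = 1.
So 5*-2 ≡ 1 (mod 11), and -2 mod 11 = 9.

9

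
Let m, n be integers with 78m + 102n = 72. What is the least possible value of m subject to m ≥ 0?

14

gcd(102, 78):
  102 = 1*78 + 24
  78 = 3*24 + 6
  24 = 4*6
so gcd(102, 78) = 6.
6 divides 72, so solutions exist.
Back-substitute for Bézout coefficients:
  6 = 78 - 3*24
  ... = 78*(4) + 102*(-3)
Scale by 72/6 = 12: (m₀, n₀) = (48, -36).
General solution: m = 48 + 17t, n = -36 - 13t for integer t.
m ≥ 0: smallest is 48 mod 17 = 14 (at t = -2), with n = -10.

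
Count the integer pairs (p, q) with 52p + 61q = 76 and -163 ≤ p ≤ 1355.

gcd(61, 52):
  61 = 1·52 + 9
  52 = 5·9 + 7
  9 = 1·7 + 2
  7 = 3·2 + 1
  2 = 2·1
so gcd(61, 52) = 1.
Back-substitute for Bézout coefficients:
  1 = 7 - 3·2
  ... = 52·(27) + 61·(-23)
Scale by 76: particular solution (2052, -1748); reduce p mod 61: (39, -32).
General solution: p = 39 + 61t, q = -32 - 52t for integer t.
-163 ≤ 39 + 61t ≤ 1355 gives t ∈ [-3, 21], which is 25 values.

25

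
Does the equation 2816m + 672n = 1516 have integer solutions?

no

gcd(2816, 672) = 32.
32 does not divide 1516 (remainder 12), so no integer solutions.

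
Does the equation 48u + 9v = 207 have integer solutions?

gcd(48, 9) = 3.
3 divides 207, so integer solutions exist.

yes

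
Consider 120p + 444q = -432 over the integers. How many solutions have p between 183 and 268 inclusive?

gcd(444, 120) = 12  (444 = 3·120 + 84, 120 = 1·84 + 36, 84 = 2·36 + 12, 36 = 3·12).
Back-substituting, 120·(-11) + 444·(3) = 12.
Scale by -36: particular solution (396, -108); reduce p mod 37: (26, -8).
General solution: p = 26 + 37t, q = -8 - 10t for integer t.
183 ≤ 26 + 37t ≤ 268 gives t ∈ [5, 6], which is 2 values.

2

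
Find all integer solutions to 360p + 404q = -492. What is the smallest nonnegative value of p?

2

gcd(404, 360):
  404 = 1·360 + 44
  360 = 8·44 + 8
  44 = 5·8 + 4
  8 = 2·4
so gcd(404, 360) = 4.
4 divides -492, so solutions exist.
Back-substitute for Bézout coefficients:
  4 = 44 - 5·8
  ... = 360·(-46) + 404·(41)
Scale by -492/4 = -123: (p₀, q₀) = (5658, -5043).
General solution: p = 5658 + 101t, q = -5043 - 90t for integer t.
p ≥ 0: smallest is 5658 mod 101 = 2 (at t = -56), with q = -3.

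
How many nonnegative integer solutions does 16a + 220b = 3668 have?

4

gcd(220, 16) = 4.
By Bézout, 16*(14) + 220*(-1) = 4.
One solution: (23, 15).
General: a = 23 + 55t, b = 15 - 4t.
a ≥ 0 ⇒ t ≥ 0; b ≥ 0 ⇒ t ≤ 3. So t ∈ [0, 3]: 4 solutions.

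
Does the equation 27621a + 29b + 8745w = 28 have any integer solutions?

gcd(27621, 29) = 1  (27621 = 952×29 + 13, 29 = 2×13 + 3, 13 = 4×3 + 1, 3 = 3×1).
gcd(1, 8745) = 1.
1 divides 28, so integer solutions exist.

yes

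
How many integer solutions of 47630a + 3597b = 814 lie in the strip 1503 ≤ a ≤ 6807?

16

gcd(47630, 3597) = 11  (47630 = 13*3597 + 869, 3597 = 4*869 + 121, 869 = 7*121 + 22, 121 = 5*22 + 11, 22 = 2*11).
Back-substituting, 47630*(-149) + 3597*(1973) = 11.
Scale by 74: particular solution (-11026, 146002); reduce a mod 327: (92, -1218).
General solution: a = 92 + 327t, b = -1218 - 4330t for integer t.
1503 ≤ 92 + 327t ≤ 6807 gives t ∈ [5, 20], which is 16 values.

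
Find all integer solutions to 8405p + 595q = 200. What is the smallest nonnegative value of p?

gcd(8405, 595) = 5  (8405 = 14·595 + 75, 595 = 7·75 + 70, 75 = 1·70 + 5, 70 = 14·5).
5 divides 200, so solutions exist.
Back-substituting, 8405·(8) + 595·(-113) = 5.
Scale by 200/5 = 40: (p₀, q₀) = (320, -4520).
General solution: p = 320 + 119t, q = -4520 - 1681t for integer t.
p ≥ 0: smallest is 320 mod 119 = 82 (at t = -2), with q = -1158.

82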